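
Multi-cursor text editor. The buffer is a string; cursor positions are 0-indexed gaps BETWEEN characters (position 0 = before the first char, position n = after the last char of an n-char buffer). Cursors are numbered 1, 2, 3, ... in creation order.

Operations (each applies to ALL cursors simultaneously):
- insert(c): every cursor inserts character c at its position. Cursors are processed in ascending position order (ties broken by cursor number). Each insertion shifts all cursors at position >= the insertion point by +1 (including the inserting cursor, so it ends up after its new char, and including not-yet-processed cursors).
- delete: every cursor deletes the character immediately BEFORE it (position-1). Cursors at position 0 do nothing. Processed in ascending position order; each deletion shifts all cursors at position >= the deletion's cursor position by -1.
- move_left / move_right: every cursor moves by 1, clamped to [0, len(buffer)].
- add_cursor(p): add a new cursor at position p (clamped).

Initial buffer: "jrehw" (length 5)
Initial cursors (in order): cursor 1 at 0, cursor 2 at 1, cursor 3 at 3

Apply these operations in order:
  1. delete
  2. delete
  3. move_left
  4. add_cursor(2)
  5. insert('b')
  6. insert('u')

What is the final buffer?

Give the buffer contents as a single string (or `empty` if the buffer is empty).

Answer: bbbuuuhwbu

Derivation:
After op 1 (delete): buffer="rhw" (len 3), cursors c1@0 c2@0 c3@1, authorship ...
After op 2 (delete): buffer="hw" (len 2), cursors c1@0 c2@0 c3@0, authorship ..
After op 3 (move_left): buffer="hw" (len 2), cursors c1@0 c2@0 c3@0, authorship ..
After op 4 (add_cursor(2)): buffer="hw" (len 2), cursors c1@0 c2@0 c3@0 c4@2, authorship ..
After op 5 (insert('b')): buffer="bbbhwb" (len 6), cursors c1@3 c2@3 c3@3 c4@6, authorship 123..4
After op 6 (insert('u')): buffer="bbbuuuhwbu" (len 10), cursors c1@6 c2@6 c3@6 c4@10, authorship 123123..44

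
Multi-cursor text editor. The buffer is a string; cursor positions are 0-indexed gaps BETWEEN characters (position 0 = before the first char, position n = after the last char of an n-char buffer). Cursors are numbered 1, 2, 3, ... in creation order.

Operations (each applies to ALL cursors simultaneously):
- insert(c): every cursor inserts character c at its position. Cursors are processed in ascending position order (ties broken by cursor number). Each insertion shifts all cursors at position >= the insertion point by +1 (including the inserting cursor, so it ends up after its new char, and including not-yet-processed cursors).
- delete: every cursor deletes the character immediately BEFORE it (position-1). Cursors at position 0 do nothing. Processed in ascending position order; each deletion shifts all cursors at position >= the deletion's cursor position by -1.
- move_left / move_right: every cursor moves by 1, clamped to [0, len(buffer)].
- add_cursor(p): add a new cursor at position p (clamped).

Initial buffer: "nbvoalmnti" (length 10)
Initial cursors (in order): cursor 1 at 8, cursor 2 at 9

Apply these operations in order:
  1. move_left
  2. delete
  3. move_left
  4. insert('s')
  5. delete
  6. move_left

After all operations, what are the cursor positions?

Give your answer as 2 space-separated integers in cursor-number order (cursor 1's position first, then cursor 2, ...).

After op 1 (move_left): buffer="nbvoalmnti" (len 10), cursors c1@7 c2@8, authorship ..........
After op 2 (delete): buffer="nbvoalti" (len 8), cursors c1@6 c2@6, authorship ........
After op 3 (move_left): buffer="nbvoalti" (len 8), cursors c1@5 c2@5, authorship ........
After op 4 (insert('s')): buffer="nbvoasslti" (len 10), cursors c1@7 c2@7, authorship .....12...
After op 5 (delete): buffer="nbvoalti" (len 8), cursors c1@5 c2@5, authorship ........
After op 6 (move_left): buffer="nbvoalti" (len 8), cursors c1@4 c2@4, authorship ........

Answer: 4 4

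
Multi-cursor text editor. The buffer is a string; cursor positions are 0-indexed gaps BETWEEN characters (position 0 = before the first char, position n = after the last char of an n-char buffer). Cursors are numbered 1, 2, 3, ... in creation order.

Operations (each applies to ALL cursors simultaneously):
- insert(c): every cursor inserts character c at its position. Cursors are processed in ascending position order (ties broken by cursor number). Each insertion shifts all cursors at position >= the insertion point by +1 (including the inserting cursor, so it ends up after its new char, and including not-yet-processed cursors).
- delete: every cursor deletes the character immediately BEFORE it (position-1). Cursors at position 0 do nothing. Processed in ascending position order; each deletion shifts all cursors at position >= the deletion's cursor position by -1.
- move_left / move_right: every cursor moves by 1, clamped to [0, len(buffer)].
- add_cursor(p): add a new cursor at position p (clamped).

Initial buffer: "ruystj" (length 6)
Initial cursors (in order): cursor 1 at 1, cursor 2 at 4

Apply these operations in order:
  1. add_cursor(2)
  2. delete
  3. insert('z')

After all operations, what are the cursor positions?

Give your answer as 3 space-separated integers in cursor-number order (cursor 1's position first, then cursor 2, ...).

After op 1 (add_cursor(2)): buffer="ruystj" (len 6), cursors c1@1 c3@2 c2@4, authorship ......
After op 2 (delete): buffer="ytj" (len 3), cursors c1@0 c3@0 c2@1, authorship ...
After op 3 (insert('z')): buffer="zzyztj" (len 6), cursors c1@2 c3@2 c2@4, authorship 13.2..

Answer: 2 4 2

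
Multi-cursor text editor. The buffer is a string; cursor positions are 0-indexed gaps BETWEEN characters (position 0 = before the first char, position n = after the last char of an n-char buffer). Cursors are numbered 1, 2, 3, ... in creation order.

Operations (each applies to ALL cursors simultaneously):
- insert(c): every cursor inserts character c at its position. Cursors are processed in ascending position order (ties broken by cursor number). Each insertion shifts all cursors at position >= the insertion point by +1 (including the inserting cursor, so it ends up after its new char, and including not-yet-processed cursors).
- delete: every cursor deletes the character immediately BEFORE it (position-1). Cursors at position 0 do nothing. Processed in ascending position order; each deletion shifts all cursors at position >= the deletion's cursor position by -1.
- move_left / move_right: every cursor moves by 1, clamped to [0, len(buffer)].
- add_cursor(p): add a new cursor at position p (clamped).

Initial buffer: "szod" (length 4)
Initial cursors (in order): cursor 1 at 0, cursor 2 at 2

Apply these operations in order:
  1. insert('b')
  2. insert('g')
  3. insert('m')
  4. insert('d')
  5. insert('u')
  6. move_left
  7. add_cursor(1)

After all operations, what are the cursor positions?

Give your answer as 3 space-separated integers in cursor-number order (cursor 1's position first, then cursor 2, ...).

After op 1 (insert('b')): buffer="bszbod" (len 6), cursors c1@1 c2@4, authorship 1..2..
After op 2 (insert('g')): buffer="bgszbgod" (len 8), cursors c1@2 c2@6, authorship 11..22..
After op 3 (insert('m')): buffer="bgmszbgmod" (len 10), cursors c1@3 c2@8, authorship 111..222..
After op 4 (insert('d')): buffer="bgmdszbgmdod" (len 12), cursors c1@4 c2@10, authorship 1111..2222..
After op 5 (insert('u')): buffer="bgmduszbgmduod" (len 14), cursors c1@5 c2@12, authorship 11111..22222..
After op 6 (move_left): buffer="bgmduszbgmduod" (len 14), cursors c1@4 c2@11, authorship 11111..22222..
After op 7 (add_cursor(1)): buffer="bgmduszbgmduod" (len 14), cursors c3@1 c1@4 c2@11, authorship 11111..22222..

Answer: 4 11 1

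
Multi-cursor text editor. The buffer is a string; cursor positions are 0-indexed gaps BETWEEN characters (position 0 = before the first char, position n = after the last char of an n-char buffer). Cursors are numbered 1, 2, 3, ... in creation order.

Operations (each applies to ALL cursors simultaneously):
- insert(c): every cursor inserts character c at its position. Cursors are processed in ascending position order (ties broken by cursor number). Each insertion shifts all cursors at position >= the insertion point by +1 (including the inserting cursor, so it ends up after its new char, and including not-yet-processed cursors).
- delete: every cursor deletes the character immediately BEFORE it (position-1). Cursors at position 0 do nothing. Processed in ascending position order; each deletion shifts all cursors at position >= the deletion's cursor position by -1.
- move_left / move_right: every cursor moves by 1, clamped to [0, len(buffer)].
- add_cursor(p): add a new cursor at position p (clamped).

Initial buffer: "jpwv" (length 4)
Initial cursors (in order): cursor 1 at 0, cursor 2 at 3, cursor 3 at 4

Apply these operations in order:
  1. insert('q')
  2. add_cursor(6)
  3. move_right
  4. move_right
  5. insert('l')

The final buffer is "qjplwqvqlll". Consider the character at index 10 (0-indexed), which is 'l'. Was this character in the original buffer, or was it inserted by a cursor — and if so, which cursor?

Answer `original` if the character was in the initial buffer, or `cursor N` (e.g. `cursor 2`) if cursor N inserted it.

Answer: cursor 4

Derivation:
After op 1 (insert('q')): buffer="qjpwqvq" (len 7), cursors c1@1 c2@5 c3@7, authorship 1...2.3
After op 2 (add_cursor(6)): buffer="qjpwqvq" (len 7), cursors c1@1 c2@5 c4@6 c3@7, authorship 1...2.3
After op 3 (move_right): buffer="qjpwqvq" (len 7), cursors c1@2 c2@6 c3@7 c4@7, authorship 1...2.3
After op 4 (move_right): buffer="qjpwqvq" (len 7), cursors c1@3 c2@7 c3@7 c4@7, authorship 1...2.3
After op 5 (insert('l')): buffer="qjplwqvqlll" (len 11), cursors c1@4 c2@11 c3@11 c4@11, authorship 1..1.2.3234
Authorship (.=original, N=cursor N): 1 . . 1 . 2 . 3 2 3 4
Index 10: author = 4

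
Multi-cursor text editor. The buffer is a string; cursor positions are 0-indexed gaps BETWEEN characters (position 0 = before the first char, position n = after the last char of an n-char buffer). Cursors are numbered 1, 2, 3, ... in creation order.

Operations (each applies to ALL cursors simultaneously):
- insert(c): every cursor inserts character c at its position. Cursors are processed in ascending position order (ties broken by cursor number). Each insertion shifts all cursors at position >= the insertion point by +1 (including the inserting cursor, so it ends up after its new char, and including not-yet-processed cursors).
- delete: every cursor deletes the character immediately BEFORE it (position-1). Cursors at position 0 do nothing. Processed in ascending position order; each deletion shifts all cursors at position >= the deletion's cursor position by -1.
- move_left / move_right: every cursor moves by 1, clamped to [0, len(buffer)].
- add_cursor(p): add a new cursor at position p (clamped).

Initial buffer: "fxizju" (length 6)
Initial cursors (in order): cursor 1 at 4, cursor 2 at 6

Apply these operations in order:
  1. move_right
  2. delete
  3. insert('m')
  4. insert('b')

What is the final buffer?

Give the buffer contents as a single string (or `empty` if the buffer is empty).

Answer: fxizmmbb

Derivation:
After op 1 (move_right): buffer="fxizju" (len 6), cursors c1@5 c2@6, authorship ......
After op 2 (delete): buffer="fxiz" (len 4), cursors c1@4 c2@4, authorship ....
After op 3 (insert('m')): buffer="fxizmm" (len 6), cursors c1@6 c2@6, authorship ....12
After op 4 (insert('b')): buffer="fxizmmbb" (len 8), cursors c1@8 c2@8, authorship ....1212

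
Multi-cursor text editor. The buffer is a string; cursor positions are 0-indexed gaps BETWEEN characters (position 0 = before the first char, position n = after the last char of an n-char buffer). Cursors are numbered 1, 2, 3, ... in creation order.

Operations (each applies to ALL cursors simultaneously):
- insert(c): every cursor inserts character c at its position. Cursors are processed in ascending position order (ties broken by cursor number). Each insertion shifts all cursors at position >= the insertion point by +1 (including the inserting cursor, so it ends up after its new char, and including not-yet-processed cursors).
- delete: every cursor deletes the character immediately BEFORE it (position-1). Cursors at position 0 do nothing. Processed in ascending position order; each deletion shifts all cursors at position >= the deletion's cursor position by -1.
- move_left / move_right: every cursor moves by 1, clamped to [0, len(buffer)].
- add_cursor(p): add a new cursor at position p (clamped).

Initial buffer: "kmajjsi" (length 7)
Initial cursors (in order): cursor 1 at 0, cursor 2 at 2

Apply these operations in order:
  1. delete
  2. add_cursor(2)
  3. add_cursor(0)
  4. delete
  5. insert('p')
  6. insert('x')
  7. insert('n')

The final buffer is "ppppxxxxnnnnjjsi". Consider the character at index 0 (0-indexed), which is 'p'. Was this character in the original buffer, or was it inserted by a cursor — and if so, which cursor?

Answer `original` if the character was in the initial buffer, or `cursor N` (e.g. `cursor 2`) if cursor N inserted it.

After op 1 (delete): buffer="kajjsi" (len 6), cursors c1@0 c2@1, authorship ......
After op 2 (add_cursor(2)): buffer="kajjsi" (len 6), cursors c1@0 c2@1 c3@2, authorship ......
After op 3 (add_cursor(0)): buffer="kajjsi" (len 6), cursors c1@0 c4@0 c2@1 c3@2, authorship ......
After op 4 (delete): buffer="jjsi" (len 4), cursors c1@0 c2@0 c3@0 c4@0, authorship ....
After op 5 (insert('p')): buffer="ppppjjsi" (len 8), cursors c1@4 c2@4 c3@4 c4@4, authorship 1234....
After op 6 (insert('x')): buffer="ppppxxxxjjsi" (len 12), cursors c1@8 c2@8 c3@8 c4@8, authorship 12341234....
After op 7 (insert('n')): buffer="ppppxxxxnnnnjjsi" (len 16), cursors c1@12 c2@12 c3@12 c4@12, authorship 123412341234....
Authorship (.=original, N=cursor N): 1 2 3 4 1 2 3 4 1 2 3 4 . . . .
Index 0: author = 1

Answer: cursor 1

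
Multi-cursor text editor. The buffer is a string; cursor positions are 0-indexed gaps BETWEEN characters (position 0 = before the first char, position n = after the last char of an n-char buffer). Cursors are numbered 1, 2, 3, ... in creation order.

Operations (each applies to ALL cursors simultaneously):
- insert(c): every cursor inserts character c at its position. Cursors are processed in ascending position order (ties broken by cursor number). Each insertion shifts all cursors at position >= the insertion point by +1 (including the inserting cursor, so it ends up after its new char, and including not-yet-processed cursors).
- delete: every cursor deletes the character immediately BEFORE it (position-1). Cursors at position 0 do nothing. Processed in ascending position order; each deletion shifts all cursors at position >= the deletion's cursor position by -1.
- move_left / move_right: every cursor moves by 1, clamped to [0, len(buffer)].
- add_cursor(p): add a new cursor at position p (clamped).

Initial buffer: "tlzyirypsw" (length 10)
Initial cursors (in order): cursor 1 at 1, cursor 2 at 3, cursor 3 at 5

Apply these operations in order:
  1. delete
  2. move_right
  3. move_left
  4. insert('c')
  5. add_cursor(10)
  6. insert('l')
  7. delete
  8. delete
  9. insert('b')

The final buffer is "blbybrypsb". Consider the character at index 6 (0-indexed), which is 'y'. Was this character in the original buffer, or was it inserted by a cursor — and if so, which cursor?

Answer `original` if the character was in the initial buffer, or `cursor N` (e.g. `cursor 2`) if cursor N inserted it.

After op 1 (delete): buffer="lyrypsw" (len 7), cursors c1@0 c2@1 c3@2, authorship .......
After op 2 (move_right): buffer="lyrypsw" (len 7), cursors c1@1 c2@2 c3@3, authorship .......
After op 3 (move_left): buffer="lyrypsw" (len 7), cursors c1@0 c2@1 c3@2, authorship .......
After op 4 (insert('c')): buffer="clcycrypsw" (len 10), cursors c1@1 c2@3 c3@5, authorship 1.2.3.....
After op 5 (add_cursor(10)): buffer="clcycrypsw" (len 10), cursors c1@1 c2@3 c3@5 c4@10, authorship 1.2.3.....
After op 6 (insert('l')): buffer="cllclyclrypswl" (len 14), cursors c1@2 c2@5 c3@8 c4@14, authorship 11.22.33.....4
After op 7 (delete): buffer="clcycrypsw" (len 10), cursors c1@1 c2@3 c3@5 c4@10, authorship 1.2.3.....
After op 8 (delete): buffer="lyryps" (len 6), cursors c1@0 c2@1 c3@2 c4@6, authorship ......
After op 9 (insert('b')): buffer="blbybrypsb" (len 10), cursors c1@1 c2@3 c3@5 c4@10, authorship 1.2.3....4
Authorship (.=original, N=cursor N): 1 . 2 . 3 . . . . 4
Index 6: author = original

Answer: original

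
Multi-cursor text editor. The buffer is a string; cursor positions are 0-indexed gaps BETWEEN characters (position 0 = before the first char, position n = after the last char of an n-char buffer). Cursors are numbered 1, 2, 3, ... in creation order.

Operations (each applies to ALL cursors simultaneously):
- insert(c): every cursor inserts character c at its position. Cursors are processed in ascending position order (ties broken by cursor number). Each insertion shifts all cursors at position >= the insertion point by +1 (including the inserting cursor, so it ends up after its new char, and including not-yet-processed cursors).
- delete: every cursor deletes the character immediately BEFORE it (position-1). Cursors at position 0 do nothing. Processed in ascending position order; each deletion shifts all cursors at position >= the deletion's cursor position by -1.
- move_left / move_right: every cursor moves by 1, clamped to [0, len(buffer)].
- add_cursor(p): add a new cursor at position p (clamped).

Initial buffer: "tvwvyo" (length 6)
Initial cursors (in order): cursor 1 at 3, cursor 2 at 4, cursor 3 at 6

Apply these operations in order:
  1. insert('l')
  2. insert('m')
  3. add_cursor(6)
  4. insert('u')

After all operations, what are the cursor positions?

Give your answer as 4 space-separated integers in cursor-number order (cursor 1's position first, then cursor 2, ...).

After op 1 (insert('l')): buffer="tvwlvlyol" (len 9), cursors c1@4 c2@6 c3@9, authorship ...1.2..3
After op 2 (insert('m')): buffer="tvwlmvlmyolm" (len 12), cursors c1@5 c2@8 c3@12, authorship ...11.22..33
After op 3 (add_cursor(6)): buffer="tvwlmvlmyolm" (len 12), cursors c1@5 c4@6 c2@8 c3@12, authorship ...11.22..33
After op 4 (insert('u')): buffer="tvwlmuvulmuyolmu" (len 16), cursors c1@6 c4@8 c2@11 c3@16, authorship ...111.4222..333

Answer: 6 11 16 8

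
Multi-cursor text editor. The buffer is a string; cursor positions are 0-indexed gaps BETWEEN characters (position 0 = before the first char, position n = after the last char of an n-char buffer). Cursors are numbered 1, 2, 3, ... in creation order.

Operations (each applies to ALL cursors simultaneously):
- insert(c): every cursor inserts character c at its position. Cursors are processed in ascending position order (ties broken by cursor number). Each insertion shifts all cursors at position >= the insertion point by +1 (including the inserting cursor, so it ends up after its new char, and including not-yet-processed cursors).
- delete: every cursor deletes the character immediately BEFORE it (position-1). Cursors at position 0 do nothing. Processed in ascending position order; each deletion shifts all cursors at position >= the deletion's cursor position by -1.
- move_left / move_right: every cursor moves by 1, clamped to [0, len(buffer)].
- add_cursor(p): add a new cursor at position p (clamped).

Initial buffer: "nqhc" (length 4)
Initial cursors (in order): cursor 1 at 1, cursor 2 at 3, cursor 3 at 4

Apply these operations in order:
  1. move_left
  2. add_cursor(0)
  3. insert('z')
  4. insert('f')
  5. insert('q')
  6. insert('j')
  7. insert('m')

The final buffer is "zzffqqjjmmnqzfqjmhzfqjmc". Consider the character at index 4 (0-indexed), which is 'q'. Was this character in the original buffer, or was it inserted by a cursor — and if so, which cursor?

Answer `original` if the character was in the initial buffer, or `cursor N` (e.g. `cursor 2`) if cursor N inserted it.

Answer: cursor 1

Derivation:
After op 1 (move_left): buffer="nqhc" (len 4), cursors c1@0 c2@2 c3@3, authorship ....
After op 2 (add_cursor(0)): buffer="nqhc" (len 4), cursors c1@0 c4@0 c2@2 c3@3, authorship ....
After op 3 (insert('z')): buffer="zznqzhzc" (len 8), cursors c1@2 c4@2 c2@5 c3@7, authorship 14..2.3.
After op 4 (insert('f')): buffer="zzffnqzfhzfc" (len 12), cursors c1@4 c4@4 c2@8 c3@11, authorship 1414..22.33.
After op 5 (insert('q')): buffer="zzffqqnqzfqhzfqc" (len 16), cursors c1@6 c4@6 c2@11 c3@15, authorship 141414..222.333.
After op 6 (insert('j')): buffer="zzffqqjjnqzfqjhzfqjc" (len 20), cursors c1@8 c4@8 c2@14 c3@19, authorship 14141414..2222.3333.
After op 7 (insert('m')): buffer="zzffqqjjmmnqzfqjmhzfqjmc" (len 24), cursors c1@10 c4@10 c2@17 c3@23, authorship 1414141414..22222.33333.
Authorship (.=original, N=cursor N): 1 4 1 4 1 4 1 4 1 4 . . 2 2 2 2 2 . 3 3 3 3 3 .
Index 4: author = 1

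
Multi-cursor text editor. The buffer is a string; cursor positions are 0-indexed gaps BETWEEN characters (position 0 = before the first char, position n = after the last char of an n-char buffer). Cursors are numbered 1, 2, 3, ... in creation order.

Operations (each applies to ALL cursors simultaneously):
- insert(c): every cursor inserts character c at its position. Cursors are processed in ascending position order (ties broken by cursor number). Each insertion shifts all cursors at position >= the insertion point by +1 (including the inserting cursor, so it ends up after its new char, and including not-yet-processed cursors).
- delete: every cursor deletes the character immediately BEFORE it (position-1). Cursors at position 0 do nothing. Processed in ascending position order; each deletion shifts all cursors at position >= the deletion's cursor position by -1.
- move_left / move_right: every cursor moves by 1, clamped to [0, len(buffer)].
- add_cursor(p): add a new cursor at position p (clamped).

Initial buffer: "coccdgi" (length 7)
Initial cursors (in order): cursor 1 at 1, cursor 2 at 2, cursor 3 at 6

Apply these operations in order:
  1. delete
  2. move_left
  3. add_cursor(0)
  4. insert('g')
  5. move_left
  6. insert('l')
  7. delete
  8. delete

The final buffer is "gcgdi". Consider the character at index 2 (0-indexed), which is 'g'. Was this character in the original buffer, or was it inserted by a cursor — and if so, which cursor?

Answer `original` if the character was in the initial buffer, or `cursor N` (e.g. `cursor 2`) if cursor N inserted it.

After op 1 (delete): buffer="ccdi" (len 4), cursors c1@0 c2@0 c3@3, authorship ....
After op 2 (move_left): buffer="ccdi" (len 4), cursors c1@0 c2@0 c3@2, authorship ....
After op 3 (add_cursor(0)): buffer="ccdi" (len 4), cursors c1@0 c2@0 c4@0 c3@2, authorship ....
After op 4 (insert('g')): buffer="gggccgdi" (len 8), cursors c1@3 c2@3 c4@3 c3@6, authorship 124..3..
After op 5 (move_left): buffer="gggccgdi" (len 8), cursors c1@2 c2@2 c4@2 c3@5, authorship 124..3..
After op 6 (insert('l')): buffer="gglllgcclgdi" (len 12), cursors c1@5 c2@5 c4@5 c3@9, authorship 121244..33..
After op 7 (delete): buffer="gggccgdi" (len 8), cursors c1@2 c2@2 c4@2 c3@5, authorship 124..3..
After op 8 (delete): buffer="gcgdi" (len 5), cursors c1@0 c2@0 c4@0 c3@2, authorship 4.3..
Authorship (.=original, N=cursor N): 4 . 3 . .
Index 2: author = 3

Answer: cursor 3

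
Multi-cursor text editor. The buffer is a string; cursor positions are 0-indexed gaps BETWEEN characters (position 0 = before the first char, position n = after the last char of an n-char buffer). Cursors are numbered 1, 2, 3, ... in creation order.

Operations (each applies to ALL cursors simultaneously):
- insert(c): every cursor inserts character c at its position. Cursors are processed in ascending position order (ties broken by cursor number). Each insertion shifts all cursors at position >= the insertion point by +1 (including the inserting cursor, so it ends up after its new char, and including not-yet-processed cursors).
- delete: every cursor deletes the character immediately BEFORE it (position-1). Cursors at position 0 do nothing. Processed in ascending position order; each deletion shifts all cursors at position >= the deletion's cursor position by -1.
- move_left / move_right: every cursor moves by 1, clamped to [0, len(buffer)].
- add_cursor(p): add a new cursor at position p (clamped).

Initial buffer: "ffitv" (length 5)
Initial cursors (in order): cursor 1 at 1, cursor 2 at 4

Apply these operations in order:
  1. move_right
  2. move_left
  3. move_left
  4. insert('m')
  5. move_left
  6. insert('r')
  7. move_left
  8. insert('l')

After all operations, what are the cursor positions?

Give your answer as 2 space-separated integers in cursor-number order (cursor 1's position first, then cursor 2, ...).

Answer: 1 7

Derivation:
After op 1 (move_right): buffer="ffitv" (len 5), cursors c1@2 c2@5, authorship .....
After op 2 (move_left): buffer="ffitv" (len 5), cursors c1@1 c2@4, authorship .....
After op 3 (move_left): buffer="ffitv" (len 5), cursors c1@0 c2@3, authorship .....
After op 4 (insert('m')): buffer="mffimtv" (len 7), cursors c1@1 c2@5, authorship 1...2..
After op 5 (move_left): buffer="mffimtv" (len 7), cursors c1@0 c2@4, authorship 1...2..
After op 6 (insert('r')): buffer="rmffirmtv" (len 9), cursors c1@1 c2@6, authorship 11...22..
After op 7 (move_left): buffer="rmffirmtv" (len 9), cursors c1@0 c2@5, authorship 11...22..
After op 8 (insert('l')): buffer="lrmffilrmtv" (len 11), cursors c1@1 c2@7, authorship 111...222..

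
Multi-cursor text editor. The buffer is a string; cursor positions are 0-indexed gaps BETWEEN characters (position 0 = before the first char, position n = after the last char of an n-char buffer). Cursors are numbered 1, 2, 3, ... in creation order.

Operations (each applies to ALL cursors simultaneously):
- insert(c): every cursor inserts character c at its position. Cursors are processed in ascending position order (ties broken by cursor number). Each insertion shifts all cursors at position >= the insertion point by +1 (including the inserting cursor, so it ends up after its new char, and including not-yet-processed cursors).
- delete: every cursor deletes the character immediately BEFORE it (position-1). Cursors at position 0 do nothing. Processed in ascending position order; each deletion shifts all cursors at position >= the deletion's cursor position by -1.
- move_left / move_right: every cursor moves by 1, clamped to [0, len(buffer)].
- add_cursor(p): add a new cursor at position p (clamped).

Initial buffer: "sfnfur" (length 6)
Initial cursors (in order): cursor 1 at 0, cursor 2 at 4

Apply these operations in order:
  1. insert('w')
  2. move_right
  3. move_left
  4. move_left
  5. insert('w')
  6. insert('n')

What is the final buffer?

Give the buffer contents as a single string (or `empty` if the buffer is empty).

Answer: wnwsfnfwnwur

Derivation:
After op 1 (insert('w')): buffer="wsfnfwur" (len 8), cursors c1@1 c2@6, authorship 1....2..
After op 2 (move_right): buffer="wsfnfwur" (len 8), cursors c1@2 c2@7, authorship 1....2..
After op 3 (move_left): buffer="wsfnfwur" (len 8), cursors c1@1 c2@6, authorship 1....2..
After op 4 (move_left): buffer="wsfnfwur" (len 8), cursors c1@0 c2@5, authorship 1....2..
After op 5 (insert('w')): buffer="wwsfnfwwur" (len 10), cursors c1@1 c2@7, authorship 11....22..
After op 6 (insert('n')): buffer="wnwsfnfwnwur" (len 12), cursors c1@2 c2@9, authorship 111....222..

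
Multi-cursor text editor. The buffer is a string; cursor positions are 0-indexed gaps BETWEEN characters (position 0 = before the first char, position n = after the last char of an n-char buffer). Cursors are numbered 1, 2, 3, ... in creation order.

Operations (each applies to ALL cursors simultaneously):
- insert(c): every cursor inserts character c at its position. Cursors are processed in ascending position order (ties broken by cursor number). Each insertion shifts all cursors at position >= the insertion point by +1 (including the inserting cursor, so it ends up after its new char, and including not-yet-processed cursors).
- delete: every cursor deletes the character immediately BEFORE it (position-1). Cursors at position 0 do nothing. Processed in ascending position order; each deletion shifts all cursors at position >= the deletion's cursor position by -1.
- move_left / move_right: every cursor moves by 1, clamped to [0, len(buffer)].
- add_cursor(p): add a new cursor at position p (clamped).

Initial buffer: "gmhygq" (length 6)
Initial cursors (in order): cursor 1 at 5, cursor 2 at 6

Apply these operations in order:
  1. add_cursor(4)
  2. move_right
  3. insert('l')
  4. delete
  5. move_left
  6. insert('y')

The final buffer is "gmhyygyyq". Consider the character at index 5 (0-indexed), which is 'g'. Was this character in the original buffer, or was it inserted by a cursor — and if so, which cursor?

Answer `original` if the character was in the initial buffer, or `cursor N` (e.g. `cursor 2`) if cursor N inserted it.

After op 1 (add_cursor(4)): buffer="gmhygq" (len 6), cursors c3@4 c1@5 c2@6, authorship ......
After op 2 (move_right): buffer="gmhygq" (len 6), cursors c3@5 c1@6 c2@6, authorship ......
After op 3 (insert('l')): buffer="gmhyglqll" (len 9), cursors c3@6 c1@9 c2@9, authorship .....3.12
After op 4 (delete): buffer="gmhygq" (len 6), cursors c3@5 c1@6 c2@6, authorship ......
After op 5 (move_left): buffer="gmhygq" (len 6), cursors c3@4 c1@5 c2@5, authorship ......
After op 6 (insert('y')): buffer="gmhyygyyq" (len 9), cursors c3@5 c1@8 c2@8, authorship ....3.12.
Authorship (.=original, N=cursor N): . . . . 3 . 1 2 .
Index 5: author = original

Answer: original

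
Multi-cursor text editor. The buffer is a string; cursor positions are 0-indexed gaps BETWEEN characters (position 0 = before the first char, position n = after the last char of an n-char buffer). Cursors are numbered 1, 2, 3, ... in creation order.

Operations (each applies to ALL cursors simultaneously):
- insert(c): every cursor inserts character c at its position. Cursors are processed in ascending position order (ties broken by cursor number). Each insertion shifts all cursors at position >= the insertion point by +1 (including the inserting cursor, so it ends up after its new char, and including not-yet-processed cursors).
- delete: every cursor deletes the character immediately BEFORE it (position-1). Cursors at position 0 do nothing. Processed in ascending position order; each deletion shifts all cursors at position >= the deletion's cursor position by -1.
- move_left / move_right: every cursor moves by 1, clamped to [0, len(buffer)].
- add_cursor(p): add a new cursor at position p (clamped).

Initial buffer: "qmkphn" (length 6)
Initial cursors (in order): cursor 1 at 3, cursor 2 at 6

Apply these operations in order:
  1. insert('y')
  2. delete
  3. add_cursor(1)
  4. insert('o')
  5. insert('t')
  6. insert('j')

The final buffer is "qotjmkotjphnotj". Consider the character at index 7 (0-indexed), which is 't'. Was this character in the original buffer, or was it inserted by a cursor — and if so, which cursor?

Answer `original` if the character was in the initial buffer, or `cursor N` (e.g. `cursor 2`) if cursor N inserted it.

After op 1 (insert('y')): buffer="qmkyphny" (len 8), cursors c1@4 c2@8, authorship ...1...2
After op 2 (delete): buffer="qmkphn" (len 6), cursors c1@3 c2@6, authorship ......
After op 3 (add_cursor(1)): buffer="qmkphn" (len 6), cursors c3@1 c1@3 c2@6, authorship ......
After op 4 (insert('o')): buffer="qomkophno" (len 9), cursors c3@2 c1@5 c2@9, authorship .3..1...2
After op 5 (insert('t')): buffer="qotmkotphnot" (len 12), cursors c3@3 c1@7 c2@12, authorship .33..11...22
After op 6 (insert('j')): buffer="qotjmkotjphnotj" (len 15), cursors c3@4 c1@9 c2@15, authorship .333..111...222
Authorship (.=original, N=cursor N): . 3 3 3 . . 1 1 1 . . . 2 2 2
Index 7: author = 1

Answer: cursor 1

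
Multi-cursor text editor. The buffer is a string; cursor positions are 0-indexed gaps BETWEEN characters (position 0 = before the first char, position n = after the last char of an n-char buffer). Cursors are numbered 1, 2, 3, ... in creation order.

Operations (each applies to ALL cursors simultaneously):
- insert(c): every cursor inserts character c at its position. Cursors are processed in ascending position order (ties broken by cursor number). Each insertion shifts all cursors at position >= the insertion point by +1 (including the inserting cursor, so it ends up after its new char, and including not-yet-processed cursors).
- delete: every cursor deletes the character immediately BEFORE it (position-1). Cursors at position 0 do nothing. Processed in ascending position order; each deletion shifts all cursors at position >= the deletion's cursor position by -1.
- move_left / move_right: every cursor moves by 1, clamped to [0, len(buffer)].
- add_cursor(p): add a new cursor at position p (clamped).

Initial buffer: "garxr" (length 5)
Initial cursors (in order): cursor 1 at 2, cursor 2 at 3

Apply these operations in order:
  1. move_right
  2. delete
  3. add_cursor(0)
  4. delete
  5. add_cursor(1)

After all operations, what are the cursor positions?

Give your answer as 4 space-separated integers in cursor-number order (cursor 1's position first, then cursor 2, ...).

Answer: 0 0 0 1

Derivation:
After op 1 (move_right): buffer="garxr" (len 5), cursors c1@3 c2@4, authorship .....
After op 2 (delete): buffer="gar" (len 3), cursors c1@2 c2@2, authorship ...
After op 3 (add_cursor(0)): buffer="gar" (len 3), cursors c3@0 c1@2 c2@2, authorship ...
After op 4 (delete): buffer="r" (len 1), cursors c1@0 c2@0 c3@0, authorship .
After op 5 (add_cursor(1)): buffer="r" (len 1), cursors c1@0 c2@0 c3@0 c4@1, authorship .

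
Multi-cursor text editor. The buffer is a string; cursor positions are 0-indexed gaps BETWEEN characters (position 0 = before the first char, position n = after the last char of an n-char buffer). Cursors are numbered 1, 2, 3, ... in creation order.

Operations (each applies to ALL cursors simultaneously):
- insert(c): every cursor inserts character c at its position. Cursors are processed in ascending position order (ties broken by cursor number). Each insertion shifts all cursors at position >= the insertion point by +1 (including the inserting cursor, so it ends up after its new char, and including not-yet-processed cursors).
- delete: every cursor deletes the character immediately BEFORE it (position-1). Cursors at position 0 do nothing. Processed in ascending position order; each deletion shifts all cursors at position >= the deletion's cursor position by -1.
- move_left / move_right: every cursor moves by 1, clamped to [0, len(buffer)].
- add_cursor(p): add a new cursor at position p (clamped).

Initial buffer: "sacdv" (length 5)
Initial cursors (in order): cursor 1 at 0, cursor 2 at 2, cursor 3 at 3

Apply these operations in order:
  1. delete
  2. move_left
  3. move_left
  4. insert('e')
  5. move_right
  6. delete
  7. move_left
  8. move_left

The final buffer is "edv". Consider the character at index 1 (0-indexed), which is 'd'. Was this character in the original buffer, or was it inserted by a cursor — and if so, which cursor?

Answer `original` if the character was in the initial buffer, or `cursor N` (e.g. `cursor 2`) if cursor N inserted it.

Answer: original

Derivation:
After op 1 (delete): buffer="sdv" (len 3), cursors c1@0 c2@1 c3@1, authorship ...
After op 2 (move_left): buffer="sdv" (len 3), cursors c1@0 c2@0 c3@0, authorship ...
After op 3 (move_left): buffer="sdv" (len 3), cursors c1@0 c2@0 c3@0, authorship ...
After op 4 (insert('e')): buffer="eeesdv" (len 6), cursors c1@3 c2@3 c3@3, authorship 123...
After op 5 (move_right): buffer="eeesdv" (len 6), cursors c1@4 c2@4 c3@4, authorship 123...
After op 6 (delete): buffer="edv" (len 3), cursors c1@1 c2@1 c3@1, authorship 1..
After op 7 (move_left): buffer="edv" (len 3), cursors c1@0 c2@0 c3@0, authorship 1..
After op 8 (move_left): buffer="edv" (len 3), cursors c1@0 c2@0 c3@0, authorship 1..
Authorship (.=original, N=cursor N): 1 . .
Index 1: author = original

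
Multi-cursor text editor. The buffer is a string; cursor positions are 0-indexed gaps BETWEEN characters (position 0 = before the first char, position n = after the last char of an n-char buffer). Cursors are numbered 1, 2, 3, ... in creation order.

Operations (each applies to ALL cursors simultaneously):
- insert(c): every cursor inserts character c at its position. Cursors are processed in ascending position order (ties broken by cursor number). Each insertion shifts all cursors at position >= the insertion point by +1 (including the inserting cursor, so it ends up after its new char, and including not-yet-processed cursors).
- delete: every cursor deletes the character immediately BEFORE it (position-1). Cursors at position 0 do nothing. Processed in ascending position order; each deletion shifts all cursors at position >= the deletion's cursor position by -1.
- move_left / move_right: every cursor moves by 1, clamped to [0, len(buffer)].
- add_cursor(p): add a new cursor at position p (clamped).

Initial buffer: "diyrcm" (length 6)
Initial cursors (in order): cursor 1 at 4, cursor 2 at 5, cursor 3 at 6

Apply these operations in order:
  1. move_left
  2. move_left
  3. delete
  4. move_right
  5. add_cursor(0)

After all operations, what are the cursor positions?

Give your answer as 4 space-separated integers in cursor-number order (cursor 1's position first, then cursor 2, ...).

Answer: 2 2 2 0

Derivation:
After op 1 (move_left): buffer="diyrcm" (len 6), cursors c1@3 c2@4 c3@5, authorship ......
After op 2 (move_left): buffer="diyrcm" (len 6), cursors c1@2 c2@3 c3@4, authorship ......
After op 3 (delete): buffer="dcm" (len 3), cursors c1@1 c2@1 c3@1, authorship ...
After op 4 (move_right): buffer="dcm" (len 3), cursors c1@2 c2@2 c3@2, authorship ...
After op 5 (add_cursor(0)): buffer="dcm" (len 3), cursors c4@0 c1@2 c2@2 c3@2, authorship ...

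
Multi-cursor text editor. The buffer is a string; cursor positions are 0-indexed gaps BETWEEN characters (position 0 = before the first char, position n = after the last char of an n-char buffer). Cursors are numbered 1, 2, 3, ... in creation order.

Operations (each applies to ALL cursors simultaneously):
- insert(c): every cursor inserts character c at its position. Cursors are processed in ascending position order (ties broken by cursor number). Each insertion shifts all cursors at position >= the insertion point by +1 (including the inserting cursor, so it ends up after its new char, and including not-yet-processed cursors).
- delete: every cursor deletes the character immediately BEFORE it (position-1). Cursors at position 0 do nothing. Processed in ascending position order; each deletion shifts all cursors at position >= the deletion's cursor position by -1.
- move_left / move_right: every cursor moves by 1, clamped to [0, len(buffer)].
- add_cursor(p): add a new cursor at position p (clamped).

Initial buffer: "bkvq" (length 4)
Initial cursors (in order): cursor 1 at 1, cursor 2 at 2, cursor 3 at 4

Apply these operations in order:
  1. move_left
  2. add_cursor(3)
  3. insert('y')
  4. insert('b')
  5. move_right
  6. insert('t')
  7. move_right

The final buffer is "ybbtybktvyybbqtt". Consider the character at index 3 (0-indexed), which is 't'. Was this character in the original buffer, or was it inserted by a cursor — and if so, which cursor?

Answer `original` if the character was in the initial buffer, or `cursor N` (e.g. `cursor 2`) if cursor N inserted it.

After op 1 (move_left): buffer="bkvq" (len 4), cursors c1@0 c2@1 c3@3, authorship ....
After op 2 (add_cursor(3)): buffer="bkvq" (len 4), cursors c1@0 c2@1 c3@3 c4@3, authorship ....
After op 3 (insert('y')): buffer="ybykvyyq" (len 8), cursors c1@1 c2@3 c3@7 c4@7, authorship 1.2..34.
After op 4 (insert('b')): buffer="ybbybkvyybbq" (len 12), cursors c1@2 c2@5 c3@11 c4@11, authorship 11.22..3434.
After op 5 (move_right): buffer="ybbybkvyybbq" (len 12), cursors c1@3 c2@6 c3@12 c4@12, authorship 11.22..3434.
After op 6 (insert('t')): buffer="ybbtybktvyybbqtt" (len 16), cursors c1@4 c2@8 c3@16 c4@16, authorship 11.122.2.3434.34
After op 7 (move_right): buffer="ybbtybktvyybbqtt" (len 16), cursors c1@5 c2@9 c3@16 c4@16, authorship 11.122.2.3434.34
Authorship (.=original, N=cursor N): 1 1 . 1 2 2 . 2 . 3 4 3 4 . 3 4
Index 3: author = 1

Answer: cursor 1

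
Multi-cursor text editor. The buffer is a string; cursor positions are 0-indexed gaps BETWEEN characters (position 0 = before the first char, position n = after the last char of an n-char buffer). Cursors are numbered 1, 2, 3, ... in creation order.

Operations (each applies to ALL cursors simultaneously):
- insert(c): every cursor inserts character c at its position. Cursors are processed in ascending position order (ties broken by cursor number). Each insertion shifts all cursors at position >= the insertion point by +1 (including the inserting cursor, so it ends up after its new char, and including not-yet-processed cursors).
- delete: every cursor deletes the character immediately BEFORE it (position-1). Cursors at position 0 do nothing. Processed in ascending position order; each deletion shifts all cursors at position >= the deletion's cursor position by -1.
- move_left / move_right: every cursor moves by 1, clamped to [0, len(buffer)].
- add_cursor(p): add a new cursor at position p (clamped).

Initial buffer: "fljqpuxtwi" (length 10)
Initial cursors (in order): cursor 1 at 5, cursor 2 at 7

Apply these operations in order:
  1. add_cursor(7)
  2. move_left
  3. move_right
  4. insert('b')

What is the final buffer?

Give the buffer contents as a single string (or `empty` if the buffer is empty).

Answer: fljqpbuxbbtwi

Derivation:
After op 1 (add_cursor(7)): buffer="fljqpuxtwi" (len 10), cursors c1@5 c2@7 c3@7, authorship ..........
After op 2 (move_left): buffer="fljqpuxtwi" (len 10), cursors c1@4 c2@6 c3@6, authorship ..........
After op 3 (move_right): buffer="fljqpuxtwi" (len 10), cursors c1@5 c2@7 c3@7, authorship ..........
After op 4 (insert('b')): buffer="fljqpbuxbbtwi" (len 13), cursors c1@6 c2@10 c3@10, authorship .....1..23...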